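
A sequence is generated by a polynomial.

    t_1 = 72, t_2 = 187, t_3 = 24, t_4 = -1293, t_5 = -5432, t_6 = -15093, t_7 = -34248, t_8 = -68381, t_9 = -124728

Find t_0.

3

115  -163  -1317  -4139  -9661  -19155  -34133  -56347
-278  -1154  -2822  -5522  -9494  -14978  -22214
-876  -1668  -2700  -3972  -5484  -7236
-792  -1032  -1272  -1512  -1752
-240  -240  -240  -240
The fifth differences are constant at -240.
Work back: -792 + 240 = -552;  -876 + 552 = -324;  -278 + 324 = 46;  115 − 46 = 69;  72 − 69 = 3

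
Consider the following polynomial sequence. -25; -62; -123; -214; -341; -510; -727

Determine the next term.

-998

Δ: -37, -61, -91, -127, -169, -217
Δ²: -24, -30, -36, -42, -48
Δ³: -6, -6, -6, -6
Constant third difference = -6, so extend:
-48 − 6 = -54;  -217 − 54 = -271;  -727 − 271 = -998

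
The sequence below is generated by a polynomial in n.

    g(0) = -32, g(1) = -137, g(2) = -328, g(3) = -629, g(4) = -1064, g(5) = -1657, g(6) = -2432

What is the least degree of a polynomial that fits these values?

First differences: -105, -191, -301, -435, -593, -775
Second differences: -86, -110, -134, -158, -182
Third differences: -24, -24, -24, -24
The third differences are constant, so the polynomial has degree 3.

3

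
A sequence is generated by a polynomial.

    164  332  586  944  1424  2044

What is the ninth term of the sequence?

168, 254, 358, 480, 620
86, 104, 122, 140
18, 18, 18
Constant third difference = 18, so extend:
140 + 18 = 158;  620 + 158 = 778;  2044 + 778 = 2822
158 + 18 = 176;  778 + 176 = 954;  2822 + 954 = 3776
176 + 18 = 194;  954 + 194 = 1148;  3776 + 1148 = 4924

4924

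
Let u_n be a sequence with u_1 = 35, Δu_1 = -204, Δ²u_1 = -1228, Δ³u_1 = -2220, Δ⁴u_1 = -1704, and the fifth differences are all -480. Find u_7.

-92449

Build the table forward from the leading diagonal:
Fifth differences: -480  -480  -480  -480  -480  -480  -480
Fourth differences: -1704  -2184  -2664  -3144  -3624  -4104  -4584
Third differences: -2220  -3924  -6108  -8772  -11916  -15540  -19644
Second differences: -1228  -3448  -7372  -13480  -22252  -34168  -49708
First differences: -204  -1432  -4880  -12252  -25732  -47984  -82152
u: 35  -169  -1601  -6481  -18733  -44465  -92449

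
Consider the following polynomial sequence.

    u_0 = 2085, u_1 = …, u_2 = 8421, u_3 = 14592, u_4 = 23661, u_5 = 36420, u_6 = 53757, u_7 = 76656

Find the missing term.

Using the last 6 terms:
First differences: 6171, 9069, 12759, 17337, 22899
Second differences: 2898, 3690, 4578, 5562
Third differences: 792, 888, 984
Fourth differences: 96, 96
Constant fourth difference = 96.
Extend backward: 792 − 96 = 696;  2898 − 696 = 2202;  6171 − 2202 = 3969;  8421 − 3969 = 4452

4452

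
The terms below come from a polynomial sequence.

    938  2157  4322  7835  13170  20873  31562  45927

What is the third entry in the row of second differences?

1822

First differences: 1219, 2165, 3513, 5335, 7703, 10689, 14365
Second differences: 946, 1348, 1822, 2368, 2986, 3676
Third differences: 402, 474, 546, 618, 690
Fourth differences: 72, 72, 72, 72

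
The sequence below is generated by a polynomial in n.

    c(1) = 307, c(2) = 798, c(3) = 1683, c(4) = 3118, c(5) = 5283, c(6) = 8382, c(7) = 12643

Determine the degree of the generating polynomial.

4

Δ: 491, 885, 1435, 2165, 3099, 4261
Δ²: 394, 550, 730, 934, 1162
Δ³: 156, 180, 204, 228
Δ⁴: 24, 24, 24
The fourth differences are constant, so the polynomial has degree 4.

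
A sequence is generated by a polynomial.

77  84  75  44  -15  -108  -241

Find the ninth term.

-651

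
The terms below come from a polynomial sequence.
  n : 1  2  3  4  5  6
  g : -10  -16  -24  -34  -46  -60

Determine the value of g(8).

-94

First differences: -6  -8  -10  -12  -14
Second differences: -2  -2  -2  -2
Constant second difference = -2, so extend:
-14 − 2 = -16;  -60 − 16 = -76
-16 − 2 = -18;  -76 − 18 = -94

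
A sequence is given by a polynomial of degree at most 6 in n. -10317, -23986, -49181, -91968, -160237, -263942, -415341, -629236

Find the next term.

-923213

Δ: -13669, -25195, -42787, -68269, -103705, -151399, -213895
Δ²: -11526, -17592, -25482, -35436, -47694, -62496
Δ³: -6066, -7890, -9954, -12258, -14802
Δ⁴: -1824, -2064, -2304, -2544
Δ⁵: -240, -240, -240
Constant fifth difference = -240, so extend:
-2544 − 240 = -2784;  -14802 − 2784 = -17586;  -62496 − 17586 = -80082;  -213895 − 80082 = -293977;  -629236 − 293977 = -923213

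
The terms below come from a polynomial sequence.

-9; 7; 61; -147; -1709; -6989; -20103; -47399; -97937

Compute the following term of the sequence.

-183969

First differences: 16 , 54 , -208 , -1562 , -5280 , -13114 , -27296 , -50538
Second differences: 38 , -262 , -1354 , -3718 , -7834 , -14182 , -23242
Third differences: -300 , -1092 , -2364 , -4116 , -6348 , -9060
Fourth differences: -792 , -1272 , -1752 , -2232 , -2712
Fifth differences: -480 , -480 , -480 , -480
The fifth differences are constant (-480).
-2712 − 480 = -3192;  -9060 − 3192 = -12252;  -23242 − 12252 = -35494;  -50538 − 35494 = -86032;  -97937 − 86032 = -183969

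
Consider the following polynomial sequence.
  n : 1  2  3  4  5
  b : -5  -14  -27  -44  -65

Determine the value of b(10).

First differences: -9  -13  -17  -21
Second differences: -4  -4  -4
Second differences constant at -4.
-21 − 4 = -25;  -65 − 25 = -90
-25 − 4 = -29;  -90 − 29 = -119
-29 − 4 = -33;  -119 − 33 = -152
-33 − 4 = -37;  -152 − 37 = -189
-37 − 4 = -41;  -189 − 41 = -230

-230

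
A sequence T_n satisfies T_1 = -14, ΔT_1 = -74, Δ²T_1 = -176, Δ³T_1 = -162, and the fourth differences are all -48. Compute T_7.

Build the table forward from the leading diagonal:
Δ⁴: -48, -48, -48, -48, -48, -48, -48
Δ³: -162, -210, -258, -306, -354, -402, -450
Δ²: -176, -338, -548, -806, -1112, -1466, -1868
Δ: -74, -250, -588, -1136, -1942, -3054, -4520
T: -14, -88, -338, -926, -2062, -4004, -7058

-7058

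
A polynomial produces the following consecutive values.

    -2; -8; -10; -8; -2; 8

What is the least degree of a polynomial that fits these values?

2

First differences: -6, -2, 2, 6, 10
Second differences: 4, 4, 4, 4
The second differences are constant, so the polynomial has degree 2.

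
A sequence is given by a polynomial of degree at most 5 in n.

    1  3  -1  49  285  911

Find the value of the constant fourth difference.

72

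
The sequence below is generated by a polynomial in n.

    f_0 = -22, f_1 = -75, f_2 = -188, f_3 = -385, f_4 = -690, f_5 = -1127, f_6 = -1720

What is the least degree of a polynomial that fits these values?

3

-53, -113, -197, -305, -437, -593
-60, -84, -108, -132, -156
-24, -24, -24, -24
The third differences are constant, so the polynomial has degree 3.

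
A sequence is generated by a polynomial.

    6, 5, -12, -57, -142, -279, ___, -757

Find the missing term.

Using the first 6 terms:
Δ: -1, -17, -45, -85, -137
Δ²: -16, -28, -40, -52
Δ³: -12, -12, -12
Constant third difference = -12.
Extend forward: -52 − 12 = -64;  -137 − 64 = -201;  -279 − 201 = -480

-480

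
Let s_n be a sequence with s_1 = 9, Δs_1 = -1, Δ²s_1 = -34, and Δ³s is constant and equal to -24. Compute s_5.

-295

Build the table forward from the leading diagonal:
D3: -24, -24, -24, -24, -24
D2: -34, -58, -82, -106, -130
D1: -1, -35, -93, -175, -281
s: 9, 8, -27, -120, -295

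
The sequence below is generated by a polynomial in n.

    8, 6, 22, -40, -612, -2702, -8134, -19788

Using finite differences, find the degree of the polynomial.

First differences: -2, 16, -62, -572, -2090, -5432, -11654
Second differences: 18, -78, -510, -1518, -3342, -6222
Third differences: -96, -432, -1008, -1824, -2880
Fourth differences: -336, -576, -816, -1056
Fifth differences: -240, -240, -240
The fifth differences are constant, so the polynomial has degree 5.

5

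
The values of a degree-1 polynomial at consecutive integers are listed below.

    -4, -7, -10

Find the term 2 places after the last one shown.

-16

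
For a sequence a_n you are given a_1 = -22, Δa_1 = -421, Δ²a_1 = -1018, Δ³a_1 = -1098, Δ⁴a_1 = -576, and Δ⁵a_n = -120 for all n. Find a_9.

-140422

Build the table forward from the leading diagonal:
Fifth differences: -120, -120, -120, -120, -120, -120, -120, -120, -120
Fourth differences: -576, -696, -816, -936, -1056, -1176, -1296, -1416, -1536
Third differences: -1098, -1674, -2370, -3186, -4122, -5178, -6354, -7650, -9066
Second differences: -1018, -2116, -3790, -6160, -9346, -13468, -18646, -25000, -32650
First differences: -421, -1439, -3555, -7345, -13505, -22851, -36319, -54965, -79965
a: -22, -443, -1882, -5437, -12782, -26287, -49138, -85457, -140422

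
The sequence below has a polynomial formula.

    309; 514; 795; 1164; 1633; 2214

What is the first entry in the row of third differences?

12

D1: 205, 281, 369, 469, 581
D2: 76, 88, 100, 112
D3: 12, 12, 12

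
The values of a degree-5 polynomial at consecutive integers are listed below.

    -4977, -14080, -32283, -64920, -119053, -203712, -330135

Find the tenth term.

-1110528

-9103, -18203, -32637, -54133, -84659, -126423
-9100, -14434, -21496, -30526, -41764
-5334, -7062, -9030, -11238
-1728, -1968, -2208
-240, -240
The fifth differences are constant (-240).
-2208 − 240 = -2448;  -11238 − 2448 = -13686;  -41764 − 13686 = -55450;  -126423 − 55450 = -181873;  -330135 − 181873 = -512008
-2448 − 240 = -2688;  -13686 − 2688 = -16374;  -55450 − 16374 = -71824;  -181873 − 71824 = -253697;  -512008 − 253697 = -765705
-2688 − 240 = -2928;  -16374 − 2928 = -19302;  -71824 − 19302 = -91126;  -253697 − 91126 = -344823;  -765705 − 344823 = -1110528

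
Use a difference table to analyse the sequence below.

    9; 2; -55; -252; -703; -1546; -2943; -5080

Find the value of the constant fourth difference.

D1: -7, -57, -197, -451, -843, -1397, -2137
D2: -50, -140, -254, -392, -554, -740
D3: -90, -114, -138, -162, -186
D4: -24, -24, -24, -24

-24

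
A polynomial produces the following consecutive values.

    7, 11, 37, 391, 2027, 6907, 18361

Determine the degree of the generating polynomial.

5

First differences: 4, 26, 354, 1636, 4880, 11454
Second differences: 22, 328, 1282, 3244, 6574
Third differences: 306, 954, 1962, 3330
Fourth differences: 648, 1008, 1368
Fifth differences: 360, 360
The fifth differences are constant, so the polynomial has degree 5.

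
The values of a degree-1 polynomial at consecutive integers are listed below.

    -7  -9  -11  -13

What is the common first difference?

-2

D1: -2, -2, -2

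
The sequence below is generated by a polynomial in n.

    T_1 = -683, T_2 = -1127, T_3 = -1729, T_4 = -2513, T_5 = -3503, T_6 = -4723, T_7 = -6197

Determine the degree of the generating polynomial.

-444, -602, -784, -990, -1220, -1474
-158, -182, -206, -230, -254
-24, -24, -24, -24
The third differences are constant, so the polynomial has degree 3.

3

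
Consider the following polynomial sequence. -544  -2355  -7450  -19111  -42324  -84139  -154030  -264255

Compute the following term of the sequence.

-430216

First differences: -1811, -5095, -11661, -23213, -41815, -69891, -110225
Second differences: -3284, -6566, -11552, -18602, -28076, -40334
Third differences: -3282, -4986, -7050, -9474, -12258
Fourth differences: -1704, -2064, -2424, -2784
Fifth differences: -360, -360, -360
The fifth differences are constant (-360).
-2784 − 360 = -3144;  -12258 − 3144 = -15402;  -40334 − 15402 = -55736;  -110225 − 55736 = -165961;  -264255 − 165961 = -430216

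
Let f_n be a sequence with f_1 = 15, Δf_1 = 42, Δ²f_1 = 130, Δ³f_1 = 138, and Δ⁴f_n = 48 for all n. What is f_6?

Build the table forward from the leading diagonal:
Fourth differences: 48  48  48  48  48  48
Third differences: 138  186  234  282  330  378
Second differences: 130  268  454  688  970  1300
First differences: 42  172  440  894  1582  2552
f: 15  57  229  669  1563  3145

3145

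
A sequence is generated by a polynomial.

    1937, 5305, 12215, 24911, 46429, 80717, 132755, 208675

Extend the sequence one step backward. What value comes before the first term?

Δ: 3368  6910  12696  21518  34288  52038  75920
Δ²: 3542  5786  8822  12770  17750  23882
Δ³: 2244  3036  3948  4980  6132
Δ⁴: 792  912  1032  1152
Δ⁵: 120  120  120
The fifth differences are constant at 120.
Work back: 792 − 120 = 672;  2244 − 672 = 1572;  3542 − 1572 = 1970;  3368 − 1970 = 1398;  1937 − 1398 = 539

539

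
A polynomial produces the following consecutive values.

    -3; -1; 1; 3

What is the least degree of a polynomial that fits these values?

D1: 2, 2, 2
The first differences are constant, so the polynomial has degree 1.

1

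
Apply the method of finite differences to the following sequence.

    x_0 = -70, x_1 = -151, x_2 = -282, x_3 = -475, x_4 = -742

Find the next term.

First differences: -81 , -131 , -193 , -267
Second differences: -50 , -62 , -74
Third differences: -12 , -12
The third differences are constant (-12).
-74 − 12 = -86;  -267 − 86 = -353;  -742 − 353 = -1095

-1095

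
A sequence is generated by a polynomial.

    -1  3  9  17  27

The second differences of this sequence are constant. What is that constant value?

2

First differences: 4, 6, 8, 10
Second differences: 2, 2, 2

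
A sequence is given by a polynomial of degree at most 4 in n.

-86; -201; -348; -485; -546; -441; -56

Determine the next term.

-115  -147  -137  -61  105  385
-32  10  76  166  280
42  66  90  114
24  24  24
Fourth differences constant at 24.
114 + 24 = 138;  280 + 138 = 418;  385 + 418 = 803;  -56 + 803 = 747

747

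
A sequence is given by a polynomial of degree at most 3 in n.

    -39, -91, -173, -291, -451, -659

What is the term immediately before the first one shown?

-11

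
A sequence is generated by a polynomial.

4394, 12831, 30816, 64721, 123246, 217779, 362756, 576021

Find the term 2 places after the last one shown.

1297991

Δ: 8437  17985  33905  58525  94533  144977  213265
Δ²: 9548  15920  24620  36008  50444  68288
Δ³: 6372  8700  11388  14436  17844
Δ⁴: 2328  2688  3048  3408
Δ⁵: 360  360  360
Fifth differences constant at 360.
3408 + 360 = 3768;  17844 + 3768 = 21612;  68288 + 21612 = 89900;  213265 + 89900 = 303165;  576021 + 303165 = 879186
3768 + 360 = 4128;  21612 + 4128 = 25740;  89900 + 25740 = 115640;  303165 + 115640 = 418805;  879186 + 418805 = 1297991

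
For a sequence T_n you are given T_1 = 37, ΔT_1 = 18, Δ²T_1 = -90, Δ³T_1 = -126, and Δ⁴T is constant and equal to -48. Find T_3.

Build the table forward from the leading diagonal:
Δ⁴: -48, -48, -48
Δ³: -126, -174, -222
Δ²: -90, -216, -390
Δ: 18, -72, -288
T: 37, 55, -17

-17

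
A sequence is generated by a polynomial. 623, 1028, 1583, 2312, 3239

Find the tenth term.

11684

Δ: 405, 555, 729, 927
Δ²: 150, 174, 198
Δ³: 24, 24
Third differences constant at 24.
198 + 24 = 222;  927 + 222 = 1149;  3239 + 1149 = 4388
222 + 24 = 246;  1149 + 246 = 1395;  4388 + 1395 = 5783
246 + 24 = 270;  1395 + 270 = 1665;  5783 + 1665 = 7448
270 + 24 = 294;  1665 + 294 = 1959;  7448 + 1959 = 9407
294 + 24 = 318;  1959 + 318 = 2277;  9407 + 2277 = 11684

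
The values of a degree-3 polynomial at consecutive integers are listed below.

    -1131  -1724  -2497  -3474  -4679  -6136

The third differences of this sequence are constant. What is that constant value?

-24

Δ: -593, -773, -977, -1205, -1457
Δ²: -180, -204, -228, -252
Δ³: -24, -24, -24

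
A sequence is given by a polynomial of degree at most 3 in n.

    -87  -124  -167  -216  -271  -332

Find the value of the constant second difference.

D1: -37, -43, -49, -55, -61
D2: -6, -6, -6, -6

-6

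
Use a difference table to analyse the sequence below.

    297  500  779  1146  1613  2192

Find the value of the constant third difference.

D1: 203, 279, 367, 467, 579
D2: 76, 88, 100, 112
D3: 12, 12, 12

12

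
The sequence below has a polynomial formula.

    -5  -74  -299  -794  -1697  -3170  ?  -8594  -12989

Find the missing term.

Using the first 6 terms:
Δ: -69, -225, -495, -903, -1473
Δ²: -156, -270, -408, -570
Δ³: -114, -138, -162
Δ⁴: -24, -24
Constant fourth difference = -24.
Extend forward: -162 − 24 = -186;  -570 − 186 = -756;  -1473 − 756 = -2229;  -3170 − 2229 = -5399

-5399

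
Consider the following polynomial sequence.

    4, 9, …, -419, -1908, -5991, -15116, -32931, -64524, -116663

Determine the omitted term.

-36

Using the last 7 terms:
D1: -1489  -4083  -9125  -17815  -31593  -52139
D2: -2594  -5042  -8690  -13778  -20546
D3: -2448  -3648  -5088  -6768
D4: -1200  -1440  -1680
D5: -240  -240
Constant fifth difference = -240.
Extend backward: -1200 + 240 = -960;  -2448 + 960 = -1488;  -2594 + 1488 = -1106;  -1489 + 1106 = -383;  -419 + 383 = -36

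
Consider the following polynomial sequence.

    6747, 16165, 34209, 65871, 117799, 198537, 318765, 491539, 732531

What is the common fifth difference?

240

Δ: 9418, 18044, 31662, 51928, 80738, 120228, 172774, 240992
Δ²: 8626, 13618, 20266, 28810, 39490, 52546, 68218
Δ³: 4992, 6648, 8544, 10680, 13056, 15672
Δ⁴: 1656, 1896, 2136, 2376, 2616
Δ⁵: 240, 240, 240, 240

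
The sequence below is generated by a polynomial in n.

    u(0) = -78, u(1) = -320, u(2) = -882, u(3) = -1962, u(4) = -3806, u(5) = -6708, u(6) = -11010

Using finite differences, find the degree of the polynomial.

4

Δ: -242, -562, -1080, -1844, -2902, -4302
Δ²: -320, -518, -764, -1058, -1400
Δ³: -198, -246, -294, -342
Δ⁴: -48, -48, -48
The fourth differences are constant, so the polynomial has degree 4.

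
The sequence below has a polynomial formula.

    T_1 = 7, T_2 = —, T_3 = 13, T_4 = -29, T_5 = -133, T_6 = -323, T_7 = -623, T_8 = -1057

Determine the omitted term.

17

Using the last 6 terms:
First differences: -42, -104, -190, -300, -434
Second differences: -62, -86, -110, -134
Third differences: -24, -24, -24
Constant third difference = -24.
Extend backward: -62 + 24 = -38;  -42 + 38 = -4;  13 + 4 = 17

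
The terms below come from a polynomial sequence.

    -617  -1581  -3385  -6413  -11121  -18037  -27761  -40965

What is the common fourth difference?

-72

D1: -964, -1804, -3028, -4708, -6916, -9724, -13204
D2: -840, -1224, -1680, -2208, -2808, -3480
D3: -384, -456, -528, -600, -672
D4: -72, -72, -72, -72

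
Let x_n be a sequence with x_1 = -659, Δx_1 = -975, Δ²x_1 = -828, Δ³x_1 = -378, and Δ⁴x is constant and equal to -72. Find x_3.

-3437

Build the table forward from the leading diagonal:
Fourth differences: -72  -72  -72
Third differences: -378  -450  -522
Second differences: -828  -1206  -1656
First differences: -975  -1803  -3009
x: -659  -1634  -3437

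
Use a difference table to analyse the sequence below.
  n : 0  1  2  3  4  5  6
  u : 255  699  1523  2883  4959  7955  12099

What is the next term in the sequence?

17643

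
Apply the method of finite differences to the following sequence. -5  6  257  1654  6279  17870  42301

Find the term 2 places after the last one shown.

11, 251, 1397, 4625, 11591, 24431
240, 1146, 3228, 6966, 12840
906, 2082, 3738, 5874
1176, 1656, 2136
480, 480
Fifth differences constant at 480.
2136 + 480 = 2616;  5874 + 2616 = 8490;  12840 + 8490 = 21330;  24431 + 21330 = 45761;  42301 + 45761 = 88062
2616 + 480 = 3096;  8490 + 3096 = 11586;  21330 + 11586 = 32916;  45761 + 32916 = 78677;  88062 + 78677 = 166739

166739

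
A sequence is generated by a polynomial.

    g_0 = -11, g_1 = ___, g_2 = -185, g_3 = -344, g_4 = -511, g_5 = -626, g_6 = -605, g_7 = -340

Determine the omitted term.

-70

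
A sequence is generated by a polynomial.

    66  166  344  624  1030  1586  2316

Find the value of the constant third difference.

First differences: 100, 178, 280, 406, 556, 730
Second differences: 78, 102, 126, 150, 174
Third differences: 24, 24, 24, 24

24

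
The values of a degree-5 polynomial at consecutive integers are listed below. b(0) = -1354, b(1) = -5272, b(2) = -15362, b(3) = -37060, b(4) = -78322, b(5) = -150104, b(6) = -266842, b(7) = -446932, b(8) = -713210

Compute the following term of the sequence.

-3918 , -10090 , -21698 , -41262 , -71782 , -116738 , -180090 , -266278
-6172 , -11608 , -19564 , -30520 , -44956 , -63352 , -86188
-5436 , -7956 , -10956 , -14436 , -18396 , -22836
-2520 , -3000 , -3480 , -3960 , -4440
-480 , -480 , -480 , -480
The fifth differences are constant (-480).
-4440 − 480 = -4920;  -22836 − 4920 = -27756;  -86188 − 27756 = -113944;  -266278 − 113944 = -380222;  -713210 − 380222 = -1093432

-1093432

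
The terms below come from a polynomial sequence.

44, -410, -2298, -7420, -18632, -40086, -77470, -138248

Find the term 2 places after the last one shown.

First differences: -454  -1888  -5122  -11212  -21454  -37384  -60778
Second differences: -1434  -3234  -6090  -10242  -15930  -23394
Third differences: -1800  -2856  -4152  -5688  -7464
Fourth differences: -1056  -1296  -1536  -1776
Fifth differences: -240  -240  -240
Fifth differences constant at -240.
-1776 − 240 = -2016;  -7464 − 2016 = -9480;  -23394 − 9480 = -32874;  -60778 − 32874 = -93652;  -138248 − 93652 = -231900
-2016 − 240 = -2256;  -9480 − 2256 = -11736;  -32874 − 11736 = -44610;  -93652 − 44610 = -138262;  -231900 − 138262 = -370162

-370162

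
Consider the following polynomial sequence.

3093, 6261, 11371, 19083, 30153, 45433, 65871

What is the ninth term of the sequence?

126493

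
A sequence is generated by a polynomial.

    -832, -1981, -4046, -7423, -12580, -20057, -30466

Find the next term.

-1149, -2065, -3377, -5157, -7477, -10409
-916, -1312, -1780, -2320, -2932
-396, -468, -540, -612
-72, -72, -72
Constant fourth difference = -72, so extend:
-612 − 72 = -684;  -2932 − 684 = -3616;  -10409 − 3616 = -14025;  -30466 − 14025 = -44491

-44491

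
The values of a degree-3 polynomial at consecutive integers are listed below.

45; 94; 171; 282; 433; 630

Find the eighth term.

1186

First differences: 49, 77, 111, 151, 197
Second differences: 28, 34, 40, 46
Third differences: 6, 6, 6
Third differences constant at 6.
46 + 6 = 52;  197 + 52 = 249;  630 + 249 = 879
52 + 6 = 58;  249 + 58 = 307;  879 + 307 = 1186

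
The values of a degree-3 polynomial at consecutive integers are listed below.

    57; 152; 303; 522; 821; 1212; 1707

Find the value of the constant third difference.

12

Δ: 95, 151, 219, 299, 391, 495
Δ²: 56, 68, 80, 92, 104
Δ³: 12, 12, 12, 12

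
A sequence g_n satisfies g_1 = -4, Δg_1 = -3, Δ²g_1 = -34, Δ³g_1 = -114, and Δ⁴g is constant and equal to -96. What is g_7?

Build the table forward from the leading diagonal:
D4: -96  -96  -96  -96  -96  -96  -96
D3: -114  -210  -306  -402  -498  -594  -690
D2: -34  -148  -358  -664  -1066  -1564  -2158
D1: -3  -37  -185  -543  -1207  -2273  -3837
g: -4  -7  -44  -229  -772  -1979  -4252

-4252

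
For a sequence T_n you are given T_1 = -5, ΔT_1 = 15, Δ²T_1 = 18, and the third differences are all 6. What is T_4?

Build the table forward from the leading diagonal:
D3: 6  6  6  6
D2: 18  24  30  36
D1: 15  33  57  87
T: -5  10  43  100

100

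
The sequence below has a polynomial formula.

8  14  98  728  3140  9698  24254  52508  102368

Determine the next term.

Δ: 6, 84, 630, 2412, 6558, 14556, 28254, 49860
Δ²: 78, 546, 1782, 4146, 7998, 13698, 21606
Δ³: 468, 1236, 2364, 3852, 5700, 7908
Δ⁴: 768, 1128, 1488, 1848, 2208
Δ⁵: 360, 360, 360, 360
Constant fifth difference = 360, so extend:
2208 + 360 = 2568;  7908 + 2568 = 10476;  21606 + 10476 = 32082;  49860 + 32082 = 81942;  102368 + 81942 = 184310

184310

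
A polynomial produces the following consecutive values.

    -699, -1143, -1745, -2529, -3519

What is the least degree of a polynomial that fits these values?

D1: -444, -602, -784, -990
D2: -158, -182, -206
D3: -24, -24
The third differences are constant, so the polynomial has degree 3.

3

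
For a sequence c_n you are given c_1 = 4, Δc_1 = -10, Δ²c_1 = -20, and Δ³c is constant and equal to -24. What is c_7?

Build the table forward from the leading diagonal:
Δ³: -24  -24  -24  -24  -24  -24  -24
Δ²: -20  -44  -68  -92  -116  -140  -164
Δ: -10  -30  -74  -142  -234  -350  -490
c: 4  -6  -36  -110  -252  -486  -836

-836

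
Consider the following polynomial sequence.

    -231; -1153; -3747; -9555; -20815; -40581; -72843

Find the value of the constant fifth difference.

First differences: -922, -2594, -5808, -11260, -19766, -32262
Second differences: -1672, -3214, -5452, -8506, -12496
Third differences: -1542, -2238, -3054, -3990
Fourth differences: -696, -816, -936
Fifth differences: -120, -120

-120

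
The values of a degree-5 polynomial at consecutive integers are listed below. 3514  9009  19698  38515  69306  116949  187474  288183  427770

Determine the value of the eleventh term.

Δ: 5495, 10689, 18817, 30791, 47643, 70525, 100709, 139587
Δ²: 5194, 8128, 11974, 16852, 22882, 30184, 38878
Δ³: 2934, 3846, 4878, 6030, 7302, 8694
Δ⁴: 912, 1032, 1152, 1272, 1392
Δ⁵: 120, 120, 120, 120
Fifth differences constant at 120.
1392 + 120 = 1512;  8694 + 1512 = 10206;  38878 + 10206 = 49084;  139587 + 49084 = 188671;  427770 + 188671 = 616441
1512 + 120 = 1632;  10206 + 1632 = 11838;  49084 + 11838 = 60922;  188671 + 60922 = 249593;  616441 + 249593 = 866034

866034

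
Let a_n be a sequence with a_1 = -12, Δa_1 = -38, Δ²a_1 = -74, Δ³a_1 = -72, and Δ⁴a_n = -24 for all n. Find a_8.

-5192

Build the table forward from the leading diagonal:
D4: -24  -24  -24  -24  -24  -24  -24  -24
D3: -72  -96  -120  -144  -168  -192  -216  -240
D2: -74  -146  -242  -362  -506  -674  -866  -1082
D1: -38  -112  -258  -500  -862  -1368  -2042  -2908
a: -12  -50  -162  -420  -920  -1782  -3150  -5192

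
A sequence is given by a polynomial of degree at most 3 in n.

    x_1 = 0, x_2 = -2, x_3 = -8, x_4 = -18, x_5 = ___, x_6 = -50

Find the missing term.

-32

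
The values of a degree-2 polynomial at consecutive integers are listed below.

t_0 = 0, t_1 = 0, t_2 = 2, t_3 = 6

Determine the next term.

Δ: 0 , 2 , 4
Δ²: 2 , 2
The second differences are constant (2).
4 + 2 = 6;  6 + 6 = 12

12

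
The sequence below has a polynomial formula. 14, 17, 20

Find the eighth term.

3, 3
Constant first difference = 3, so extend:
20 + 3 = 23
23 + 3 = 26
26 + 3 = 29
29 + 3 = 32
32 + 3 = 35

35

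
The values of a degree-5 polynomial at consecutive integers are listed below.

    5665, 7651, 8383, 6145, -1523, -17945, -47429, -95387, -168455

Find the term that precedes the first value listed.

D1: 1986, 732, -2238, -7668, -16422, -29484, -47958, -73068
D2: -1254, -2970, -5430, -8754, -13062, -18474, -25110
D3: -1716, -2460, -3324, -4308, -5412, -6636
D4: -744, -864, -984, -1104, -1224
D5: -120, -120, -120, -120
The fifth differences are constant at -120.
Work back: -744 + 120 = -624;  -1716 + 624 = -1092;  -1254 + 1092 = -162;  1986 + 162 = 2148;  5665 − 2148 = 3517

3517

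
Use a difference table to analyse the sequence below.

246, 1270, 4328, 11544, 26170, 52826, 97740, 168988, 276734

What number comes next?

Δ: 1024  3058  7216  14626  26656  44914  71248  107746
Δ²: 2034  4158  7410  12030  18258  26334  36498
Δ³: 2124  3252  4620  6228  8076  10164
Δ⁴: 1128  1368  1608  1848  2088
Δ⁵: 240  240  240  240
The fifth differences are constant (240).
2088 + 240 = 2328;  10164 + 2328 = 12492;  36498 + 12492 = 48990;  107746 + 48990 = 156736;  276734 + 156736 = 433470

433470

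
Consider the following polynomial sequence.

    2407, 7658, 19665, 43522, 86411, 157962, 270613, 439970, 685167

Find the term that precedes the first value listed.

546

Δ: 5251, 12007, 23857, 42889, 71551, 112651, 169357, 245197
Δ²: 6756, 11850, 19032, 28662, 41100, 56706, 75840
Δ³: 5094, 7182, 9630, 12438, 15606, 19134
Δ⁴: 2088, 2448, 2808, 3168, 3528
Δ⁵: 360, 360, 360, 360
The fifth differences are constant at 360.
Work back: 2088 − 360 = 1728;  5094 − 1728 = 3366;  6756 − 3366 = 3390;  5251 − 3390 = 1861;  2407 − 1861 = 546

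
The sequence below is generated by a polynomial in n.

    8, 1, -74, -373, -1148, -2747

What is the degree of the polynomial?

4

First differences: -7, -75, -299, -775, -1599
Second differences: -68, -224, -476, -824
Third differences: -156, -252, -348
Fourth differences: -96, -96
The fourth differences are constant, so the polynomial has degree 4.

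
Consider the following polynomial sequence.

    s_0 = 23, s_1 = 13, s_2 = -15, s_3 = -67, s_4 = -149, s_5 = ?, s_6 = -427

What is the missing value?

-267

Using the first 5 terms:
D1: -10  -28  -52  -82
D2: -18  -24  -30
D3: -6  -6
Constant third difference = -6.
Extend forward: -30 − 6 = -36;  -82 − 36 = -118;  -149 − 118 = -267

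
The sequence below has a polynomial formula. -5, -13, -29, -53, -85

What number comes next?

Δ: -8 , -16 , -24 , -32
Δ²: -8 , -8 , -8
Second differences constant at -8.
-32 − 8 = -40;  -85 − 40 = -125

-125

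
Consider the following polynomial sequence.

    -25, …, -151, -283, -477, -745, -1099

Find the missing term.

-69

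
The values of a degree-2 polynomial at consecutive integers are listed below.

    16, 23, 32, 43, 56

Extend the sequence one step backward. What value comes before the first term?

7, 9, 11, 13
2, 2, 2
The second differences are constant at 2.
Work back: 7 − 2 = 5;  16 − 5 = 11

11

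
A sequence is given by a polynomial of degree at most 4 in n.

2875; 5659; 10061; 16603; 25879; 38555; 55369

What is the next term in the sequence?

D1: 2784  4402  6542  9276  12676  16814
D2: 1618  2140  2734  3400  4138
D3: 522  594  666  738
D4: 72  72  72
The fourth differences are constant (72).
738 + 72 = 810;  4138 + 810 = 4948;  16814 + 4948 = 21762;  55369 + 21762 = 77131

77131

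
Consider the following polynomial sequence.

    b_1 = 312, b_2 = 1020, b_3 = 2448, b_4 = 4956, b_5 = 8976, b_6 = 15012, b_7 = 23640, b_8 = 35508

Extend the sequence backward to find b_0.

36

Δ: 708  1428  2508  4020  6036  8628  11868
Δ²: 720  1080  1512  2016  2592  3240
Δ³: 360  432  504  576  648
Δ⁴: 72  72  72  72
The fourth differences are constant at 72.
Work back: 360 − 72 = 288;  720 − 288 = 432;  708 − 432 = 276;  312 − 276 = 36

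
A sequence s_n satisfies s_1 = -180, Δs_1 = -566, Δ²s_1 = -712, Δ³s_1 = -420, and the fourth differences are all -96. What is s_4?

-4434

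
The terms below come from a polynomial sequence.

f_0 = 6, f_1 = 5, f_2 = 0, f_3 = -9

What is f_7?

Δ: -1, -5, -9
Δ²: -4, -4
The second differences are constant (-4).
-9 − 4 = -13;  -9 − 13 = -22
-13 − 4 = -17;  -22 − 17 = -39
-17 − 4 = -21;  -39 − 21 = -60
-21 − 4 = -25;  -60 − 25 = -85

-85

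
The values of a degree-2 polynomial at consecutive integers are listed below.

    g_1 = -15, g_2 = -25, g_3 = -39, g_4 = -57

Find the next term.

-79

-10 , -14 , -18
-4 , -4
Constant second difference = -4, so extend:
-18 − 4 = -22;  -57 − 22 = -79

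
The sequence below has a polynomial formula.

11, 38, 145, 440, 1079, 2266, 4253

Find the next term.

First differences: 27, 107, 295, 639, 1187, 1987
Second differences: 80, 188, 344, 548, 800
Third differences: 108, 156, 204, 252
Fourth differences: 48, 48, 48
The fourth differences are constant (48).
252 + 48 = 300;  800 + 300 = 1100;  1987 + 1100 = 3087;  4253 + 3087 = 7340

7340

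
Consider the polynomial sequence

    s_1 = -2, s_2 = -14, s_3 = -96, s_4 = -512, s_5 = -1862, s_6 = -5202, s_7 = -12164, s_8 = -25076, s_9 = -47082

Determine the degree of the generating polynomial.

D1: -12, -82, -416, -1350, -3340, -6962, -12912, -22006
D2: -70, -334, -934, -1990, -3622, -5950, -9094
D3: -264, -600, -1056, -1632, -2328, -3144
D4: -336, -456, -576, -696, -816
D5: -120, -120, -120, -120
The fifth differences are constant, so the polynomial has degree 5.

5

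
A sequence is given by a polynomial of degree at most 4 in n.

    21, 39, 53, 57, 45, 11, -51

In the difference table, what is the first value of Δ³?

-6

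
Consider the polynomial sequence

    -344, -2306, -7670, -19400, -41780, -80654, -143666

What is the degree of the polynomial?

5

D1: -1962, -5364, -11730, -22380, -38874, -63012
D2: -3402, -6366, -10650, -16494, -24138
D3: -2964, -4284, -5844, -7644
D4: -1320, -1560, -1800
D5: -240, -240
The fifth differences are constant, so the polynomial has degree 5.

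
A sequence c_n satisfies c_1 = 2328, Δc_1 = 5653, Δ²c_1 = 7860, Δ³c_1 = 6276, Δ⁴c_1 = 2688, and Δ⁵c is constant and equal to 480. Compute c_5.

99892

Build the table forward from the leading diagonal:
Fifth differences: 480, 480, 480, 480, 480
Fourth differences: 2688, 3168, 3648, 4128, 4608
Third differences: 6276, 8964, 12132, 15780, 19908
Second differences: 7860, 14136, 23100, 35232, 51012
First differences: 5653, 13513, 27649, 50749, 85981
c: 2328, 7981, 21494, 49143, 99892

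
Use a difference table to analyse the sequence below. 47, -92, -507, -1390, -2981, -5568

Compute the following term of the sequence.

-9487

D1: -139, -415, -883, -1591, -2587
D2: -276, -468, -708, -996
D3: -192, -240, -288
D4: -48, -48
The fourth differences are constant (-48).
-288 − 48 = -336;  -996 − 336 = -1332;  -2587 − 1332 = -3919;  -5568 − 3919 = -9487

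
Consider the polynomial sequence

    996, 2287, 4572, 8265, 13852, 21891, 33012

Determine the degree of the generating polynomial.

4

Δ: 1291, 2285, 3693, 5587, 8039, 11121
Δ²: 994, 1408, 1894, 2452, 3082
Δ³: 414, 486, 558, 630
Δ⁴: 72, 72, 72
The fourth differences are constant, so the polynomial has degree 4.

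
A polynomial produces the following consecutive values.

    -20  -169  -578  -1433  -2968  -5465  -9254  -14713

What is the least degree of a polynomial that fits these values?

4

Δ: -149, -409, -855, -1535, -2497, -3789, -5459
Δ²: -260, -446, -680, -962, -1292, -1670
Δ³: -186, -234, -282, -330, -378
Δ⁴: -48, -48, -48, -48
The fourth differences are constant, so the polynomial has degree 4.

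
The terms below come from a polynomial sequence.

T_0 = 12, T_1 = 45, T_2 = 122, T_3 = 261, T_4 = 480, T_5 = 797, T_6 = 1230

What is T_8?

D1: 33, 77, 139, 219, 317, 433
D2: 44, 62, 80, 98, 116
D3: 18, 18, 18, 18
Third differences constant at 18.
116 + 18 = 134;  433 + 134 = 567;  1230 + 567 = 1797
134 + 18 = 152;  567 + 152 = 719;  1797 + 719 = 2516

2516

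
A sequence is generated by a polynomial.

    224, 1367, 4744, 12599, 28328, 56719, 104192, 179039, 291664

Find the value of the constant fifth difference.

Δ: 1143, 3377, 7855, 15729, 28391, 47473, 74847, 112625
Δ²: 2234, 4478, 7874, 12662, 19082, 27374, 37778
Δ³: 2244, 3396, 4788, 6420, 8292, 10404
Δ⁴: 1152, 1392, 1632, 1872, 2112
Δ⁵: 240, 240, 240, 240

240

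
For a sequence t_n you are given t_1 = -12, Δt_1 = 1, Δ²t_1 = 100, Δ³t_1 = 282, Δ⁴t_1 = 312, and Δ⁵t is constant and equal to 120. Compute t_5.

Build the table forward from the leading diagonal:
D5: 120, 120, 120, 120, 120
D4: 312, 432, 552, 672, 792
D3: 282, 594, 1026, 1578, 2250
D2: 100, 382, 976, 2002, 3580
D1: 1, 101, 483, 1459, 3461
t: -12, -11, 90, 573, 2032

2032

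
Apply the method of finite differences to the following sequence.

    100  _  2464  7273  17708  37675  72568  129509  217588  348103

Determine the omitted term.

Using the last 8 terms:
D1: 4809  10435  19967  34893  56941  88079  130515
D2: 5626  9532  14926  22048  31138  42436
D3: 3906  5394  7122  9090  11298
D4: 1488  1728  1968  2208
D5: 240  240  240
Constant fifth difference = 240.
Extend backward: 1488 − 240 = 1248;  3906 − 1248 = 2658;  5626 − 2658 = 2968;  4809 − 2968 = 1841;  2464 − 1841 = 623

623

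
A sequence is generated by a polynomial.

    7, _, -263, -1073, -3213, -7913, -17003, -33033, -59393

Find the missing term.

Using the last 7 terms:
-810, -2140, -4700, -9090, -16030, -26360
-1330, -2560, -4390, -6940, -10330
-1230, -1830, -2550, -3390
-600, -720, -840
-120, -120
Constant fifth difference = -120.
Extend backward: -600 + 120 = -480;  -1230 + 480 = -750;  -1330 + 750 = -580;  -810 + 580 = -230;  -263 + 230 = -33

-33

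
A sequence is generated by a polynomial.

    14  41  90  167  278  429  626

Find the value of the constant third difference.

6

First differences: 27, 49, 77, 111, 151, 197
Second differences: 22, 28, 34, 40, 46
Third differences: 6, 6, 6, 6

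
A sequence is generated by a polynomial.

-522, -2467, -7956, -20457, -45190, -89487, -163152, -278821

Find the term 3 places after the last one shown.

Δ: -1945, -5489, -12501, -24733, -44297, -73665, -115669
Δ²: -3544, -7012, -12232, -19564, -29368, -42004
Δ³: -3468, -5220, -7332, -9804, -12636
Δ⁴: -1752, -2112, -2472, -2832
Δ⁵: -360, -360, -360
The fifth differences are constant (-360).
-2832 − 360 = -3192;  -12636 − 3192 = -15828;  -42004 − 15828 = -57832;  -115669 − 57832 = -173501;  -278821 − 173501 = -452322
-3192 − 360 = -3552;  -15828 − 3552 = -19380;  -57832 − 19380 = -77212;  -173501 − 77212 = -250713;  -452322 − 250713 = -703035
-3552 − 360 = -3912;  -19380 − 3912 = -23292;  -77212 − 23292 = -100504;  -250713 − 100504 = -351217;  -703035 − 351217 = -1054252

-1054252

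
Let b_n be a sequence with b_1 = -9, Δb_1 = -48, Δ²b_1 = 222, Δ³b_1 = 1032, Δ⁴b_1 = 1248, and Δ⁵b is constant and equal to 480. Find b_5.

Build the table forward from the leading diagonal:
Δ⁵: 480  480  480  480  480
Δ⁴: 1248  1728  2208  2688  3168
Δ³: 1032  2280  4008  6216  8904
Δ²: 222  1254  3534  7542  13758
Δ: -48  174  1428  4962  12504
b: -9  -57  117  1545  6507

6507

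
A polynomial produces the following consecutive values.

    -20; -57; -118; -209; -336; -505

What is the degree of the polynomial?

Δ: -37, -61, -91, -127, -169
Δ²: -24, -30, -36, -42
Δ³: -6, -6, -6
The third differences are constant, so the polynomial has degree 3.

3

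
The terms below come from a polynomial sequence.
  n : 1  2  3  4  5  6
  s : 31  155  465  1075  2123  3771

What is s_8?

9635

D1: 124 , 310 , 610 , 1048 , 1648
D2: 186 , 300 , 438 , 600
D3: 114 , 138 , 162
D4: 24 , 24
The fourth differences are constant (24).
162 + 24 = 186;  600 + 186 = 786;  1648 + 786 = 2434;  3771 + 2434 = 6205
186 + 24 = 210;  786 + 210 = 996;  2434 + 996 = 3430;  6205 + 3430 = 9635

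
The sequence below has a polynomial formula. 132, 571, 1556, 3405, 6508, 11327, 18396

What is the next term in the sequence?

28321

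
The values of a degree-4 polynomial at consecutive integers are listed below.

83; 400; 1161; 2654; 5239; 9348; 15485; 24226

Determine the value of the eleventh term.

72913

D1: 317, 761, 1493, 2585, 4109, 6137, 8741
D2: 444, 732, 1092, 1524, 2028, 2604
D3: 288, 360, 432, 504, 576
D4: 72, 72, 72, 72
Constant fourth difference = 72, so extend:
576 + 72 = 648;  2604 + 648 = 3252;  8741 + 3252 = 11993;  24226 + 11993 = 36219
648 + 72 = 720;  3252 + 720 = 3972;  11993 + 3972 = 15965;  36219 + 15965 = 52184
720 + 72 = 792;  3972 + 792 = 4764;  15965 + 4764 = 20729;  52184 + 20729 = 72913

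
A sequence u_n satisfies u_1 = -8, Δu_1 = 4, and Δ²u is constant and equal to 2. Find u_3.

2

Build the table forward from the leading diagonal:
D2: 2  2  2
D1: 4  6  8
u: -8  -4  2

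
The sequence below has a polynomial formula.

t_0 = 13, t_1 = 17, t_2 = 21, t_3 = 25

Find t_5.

D1: 4  4  4
Constant first difference = 4, so extend:
25 + 4 = 29
29 + 4 = 33

33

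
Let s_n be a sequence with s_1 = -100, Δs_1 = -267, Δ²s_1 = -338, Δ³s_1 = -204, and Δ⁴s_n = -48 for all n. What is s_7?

Build the table forward from the leading diagonal:
Δ⁴: -48  -48  -48  -48  -48  -48  -48
Δ³: -204  -252  -300  -348  -396  -444  -492
Δ²: -338  -542  -794  -1094  -1442  -1838  -2282
Δ: -267  -605  -1147  -1941  -3035  -4477  -6315
s: -100  -367  -972  -2119  -4060  -7095  -11572

-11572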